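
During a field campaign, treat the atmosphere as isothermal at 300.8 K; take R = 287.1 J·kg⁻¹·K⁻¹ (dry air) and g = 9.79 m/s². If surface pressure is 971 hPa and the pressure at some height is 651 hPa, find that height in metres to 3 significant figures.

z ≈ 3530 m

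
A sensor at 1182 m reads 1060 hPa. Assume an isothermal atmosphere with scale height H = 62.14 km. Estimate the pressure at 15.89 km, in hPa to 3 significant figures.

P ≈ 837 hPa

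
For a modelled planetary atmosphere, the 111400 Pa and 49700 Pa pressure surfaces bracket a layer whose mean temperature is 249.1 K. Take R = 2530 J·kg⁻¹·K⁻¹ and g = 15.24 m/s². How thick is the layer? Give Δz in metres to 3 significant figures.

Δz ≈ 33400 m

Hypsometric equation: Δz = (R T̄/g) ln(P₁/P₂).
R T̄/g = 2530 × 249.1 / 15.24 = 41353 m.
ln(111400/49700) = ln(2.2414) = 0.80710.
Δz = 41353 × 0.80710 = 33376 m.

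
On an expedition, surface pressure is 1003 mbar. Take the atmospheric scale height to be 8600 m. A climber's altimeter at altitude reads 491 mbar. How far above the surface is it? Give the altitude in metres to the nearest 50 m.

z ≈ 6150 m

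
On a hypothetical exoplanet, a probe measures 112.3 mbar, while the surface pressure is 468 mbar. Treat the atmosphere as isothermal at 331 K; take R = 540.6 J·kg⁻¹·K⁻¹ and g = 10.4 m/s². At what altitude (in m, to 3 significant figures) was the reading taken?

Scale height: H = RT/g = 540.6 × 331 / 10.4 = 17206 m.
Invert the barometric formula: z = H ln(P₀/P).
P₀/P = 468/112.3 = 4.1674; ln(4.1674) = 1.4273.
z = 17206 × 1.4273 = 24558 m.

z ≈ 24600 m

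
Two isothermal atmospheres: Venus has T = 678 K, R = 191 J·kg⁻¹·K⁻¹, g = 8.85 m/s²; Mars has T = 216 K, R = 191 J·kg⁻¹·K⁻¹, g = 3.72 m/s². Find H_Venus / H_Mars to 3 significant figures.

H_Venus/H_Mars ≈ 1.32

H = RT/g for each body.
H_Venus = 191 × 678 / 8.85 = 14633 m.
H_Mars = 191 × 216 / 3.72 = 11090 m.
H_Venus/H_Mars = 14633/11090 = 1.3195.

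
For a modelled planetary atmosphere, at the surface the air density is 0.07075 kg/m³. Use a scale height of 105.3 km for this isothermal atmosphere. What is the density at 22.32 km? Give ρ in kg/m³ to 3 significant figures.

ρ ≈ 0.0572 kg/m³

In an isothermal atmosphere, density decays like pressure: ρ = ρ₀ exp(−z/H).
z/H = 22320/105300 = 0.21197; exp(−0.21197) = 0.80899.
ρ = 0.07075 × 0.80899 = 0.057236 kg/m³.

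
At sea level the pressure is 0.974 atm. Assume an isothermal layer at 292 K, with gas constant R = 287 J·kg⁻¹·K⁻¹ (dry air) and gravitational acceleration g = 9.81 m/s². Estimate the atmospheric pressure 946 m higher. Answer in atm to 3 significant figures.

Scale height: H = RT/g = 287 × 292 / 9.81 = 8542.7 m.
Barometric formula: P = P₀ exp(−z/H).
z/H = 946.00/8542.7 = 0.11074; exp(−0.11074) = 0.89517.
P = 0.974 × 0.89517 = 0.87190 atm.

P ≈ 0.872 atm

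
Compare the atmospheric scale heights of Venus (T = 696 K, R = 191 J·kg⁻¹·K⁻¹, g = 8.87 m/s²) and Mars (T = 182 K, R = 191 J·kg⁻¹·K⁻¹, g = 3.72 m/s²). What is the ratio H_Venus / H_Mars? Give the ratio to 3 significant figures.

H = RT/g for each body.
H_Venus = 191 × 696 / 8.87 = 14987 m.
H_Mars = 191 × 182 / 3.72 = 9344.6 m.
H_Venus/H_Mars = 14987/9344.6 = 1.6038.

H_Venus/H_Mars ≈ 1.60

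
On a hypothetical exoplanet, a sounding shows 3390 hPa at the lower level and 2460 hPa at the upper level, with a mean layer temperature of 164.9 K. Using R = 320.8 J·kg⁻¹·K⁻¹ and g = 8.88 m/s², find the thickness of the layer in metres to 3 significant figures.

Hypsometric equation: Δz = (R T̄/g) ln(P₁/P₂).
R T̄/g = 320.8 × 164.9 / 8.88 = 5957.2 m.
ln(3390/2460) = ln(1.3780) = 0.32063.
Δz = 5957.2 × 0.32063 = 1910.1 m.

Δz ≈ 1910 m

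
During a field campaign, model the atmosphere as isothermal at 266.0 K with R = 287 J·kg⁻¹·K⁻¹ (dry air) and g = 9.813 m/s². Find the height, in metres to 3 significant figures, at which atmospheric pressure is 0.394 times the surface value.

z ≈ 7250 m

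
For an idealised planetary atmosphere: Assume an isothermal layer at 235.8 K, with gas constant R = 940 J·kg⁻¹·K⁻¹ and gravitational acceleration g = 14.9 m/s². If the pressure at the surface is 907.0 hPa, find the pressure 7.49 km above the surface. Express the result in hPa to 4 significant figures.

Scale height: H = RT/g = 940 × 235.8 / 14.9 = 14876 m.
Barometric formula: P = P₀ exp(−z/H).
z/H = 7490.0/14876 = 0.50350; exp(−0.50350) = 0.60441.
P = 907.0 × 0.60441 = 548.20 hPa.

P ≈ 548.2 hPa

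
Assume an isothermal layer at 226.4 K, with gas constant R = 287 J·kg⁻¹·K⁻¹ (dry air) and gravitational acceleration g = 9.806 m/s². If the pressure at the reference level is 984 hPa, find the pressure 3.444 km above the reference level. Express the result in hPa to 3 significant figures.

Scale height: H = RT/g = 287 × 226.4 / 9.806 = 6626.2 m.
Barometric formula: P = P₀ exp(−z/H).
z/H = 3444.0/6626.2 = 0.51975; exp(−0.51975) = 0.59467.
P = 984 × 0.59467 = 585.16 hPa.

P ≈ 585 hPa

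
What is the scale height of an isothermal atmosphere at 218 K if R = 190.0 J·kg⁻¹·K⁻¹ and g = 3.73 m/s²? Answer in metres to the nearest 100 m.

The scale height of an isothermal atmosphere is H = RT/g.
H = 190.0 × 218 / 3.73 = 41420/3.73 = 11105 m.

H ≈ 11100 m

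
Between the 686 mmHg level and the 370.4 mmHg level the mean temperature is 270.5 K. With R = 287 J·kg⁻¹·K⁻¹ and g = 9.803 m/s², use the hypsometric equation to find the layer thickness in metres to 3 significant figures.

Hypsometric equation: Δz = (R T̄/g) ln(P₁/P₂).
R T̄/g = 287 × 270.5 / 9.803 = 7919.4 m.
ln(686/370.4) = ln(1.8521) = 0.61632.
Δz = 7919.4 × 0.61632 = 4880.9 m.

Δz ≈ 4880 m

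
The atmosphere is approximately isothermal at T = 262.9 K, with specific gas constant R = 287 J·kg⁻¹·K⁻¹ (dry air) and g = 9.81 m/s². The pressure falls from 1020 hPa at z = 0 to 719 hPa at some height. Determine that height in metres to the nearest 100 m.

Scale height: H = RT/g = 287 × 262.9 / 9.81 = 7691.4 m.
Invert the barometric formula: z = H ln(P₀/P).
P₀/P = 1020/719 = 1.4186; ln(1.4186) = 0.34967.
z = 7691.4 × 0.34967 = 2689.5 m.

z ≈ 2700 m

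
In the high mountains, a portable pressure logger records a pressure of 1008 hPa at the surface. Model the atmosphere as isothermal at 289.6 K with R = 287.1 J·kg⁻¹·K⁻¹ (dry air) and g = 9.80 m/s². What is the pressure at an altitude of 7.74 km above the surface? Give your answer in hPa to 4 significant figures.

Scale height: H = RT/g = 287.1 × 289.6 / 9.80 = 8484.1 m.
Barometric formula: P = P₀ exp(−z/H).
z/H = 7740.0/8484.1 = 0.91229; exp(−0.91229) = 0.40160.
P = 1008 × 0.40160 = 404.81 hPa.

P ≈ 404.8 hPa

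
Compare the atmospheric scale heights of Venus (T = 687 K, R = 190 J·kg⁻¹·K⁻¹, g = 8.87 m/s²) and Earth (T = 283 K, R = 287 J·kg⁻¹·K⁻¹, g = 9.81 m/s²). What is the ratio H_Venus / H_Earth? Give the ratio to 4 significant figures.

H = RT/g for each body.
H_Venus = 190 × 687 / 8.87 = 14716 m.
H_Earth = 287 × 283 / 9.81 = 8279.4 m.
H_Venus/H_Earth = 14716/8279.4 = 1.7774.

H_Venus/H_Earth ≈ 1.777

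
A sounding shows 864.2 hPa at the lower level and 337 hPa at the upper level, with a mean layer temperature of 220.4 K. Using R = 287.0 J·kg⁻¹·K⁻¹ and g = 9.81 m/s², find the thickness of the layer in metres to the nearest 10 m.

Hypsometric equation: Δz = (R T̄/g) ln(P₁/P₂).
R T̄/g = 287.0 × 220.4 / 9.81 = 6448.0 m.
ln(864.2/337) = ln(2.5644) = 0.94172.
Δz = 6448.0 × 0.94172 = 6072.2 m.

Δz ≈ 6070 m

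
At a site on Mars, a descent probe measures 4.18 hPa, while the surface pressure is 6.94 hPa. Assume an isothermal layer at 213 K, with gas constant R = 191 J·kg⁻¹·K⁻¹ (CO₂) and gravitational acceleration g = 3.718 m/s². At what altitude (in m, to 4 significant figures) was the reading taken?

Scale height: H = RT/g = 191 × 213 / 3.718 = 10942 m.
Invert the barometric formula: z = H ln(P₀/P).
P₀/P = 6.94/4.18 = 1.6603; ln(1.6603) = 0.50700.
z = 10942 × 0.50700 = 5547.6 m.

z ≈ 5548 m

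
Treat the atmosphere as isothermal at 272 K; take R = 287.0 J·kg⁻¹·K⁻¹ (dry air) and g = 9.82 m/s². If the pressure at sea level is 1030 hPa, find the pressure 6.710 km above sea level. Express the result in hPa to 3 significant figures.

Scale height: H = RT/g = 287.0 × 272 / 9.82 = 7949.5 m.
Barometric formula: P = P₀ exp(−z/H).
z/H = 6710.0/7949.5 = 0.84408; exp(−0.84408) = 0.42995.
P = 1030 × 0.42995 = 442.85 hPa.

P ≈ 443 hPa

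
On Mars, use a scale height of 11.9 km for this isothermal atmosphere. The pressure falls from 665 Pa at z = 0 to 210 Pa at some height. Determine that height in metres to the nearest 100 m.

Invert the barometric formula: z = H ln(P₀/P).
P₀/P = 665/210 = 3.1667; ln(3.1667) = 1.1527.
z = 11900 × 1.1527 = 13717 m.

z ≈ 13700 m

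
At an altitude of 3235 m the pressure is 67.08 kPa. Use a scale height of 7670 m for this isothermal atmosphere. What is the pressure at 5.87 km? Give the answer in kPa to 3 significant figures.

P ≈ 47.6 kPa

Between two levels, P₂ = P₁ exp(−Δz/H) with Δz = z₂ − z₁.
Δz = 5870.0 − 3235.0 = 2635.0 m; Δz/H = 2635.0/7670.0 = 0.34355.
P₂ = 67.08 × exp(−0.34355) = 67.08 × 0.70925 = 47.576 kPa.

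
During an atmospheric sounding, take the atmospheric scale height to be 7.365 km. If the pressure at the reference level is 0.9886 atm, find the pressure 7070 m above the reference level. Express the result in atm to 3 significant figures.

P ≈ 0.379 atm

Barometric formula: P = P₀ exp(−z/H).
z/H = 7070.0/7365.0 = 0.95995; exp(−0.95995) = 0.38291.
P = 0.9886 × 0.38291 = 0.37854 atm.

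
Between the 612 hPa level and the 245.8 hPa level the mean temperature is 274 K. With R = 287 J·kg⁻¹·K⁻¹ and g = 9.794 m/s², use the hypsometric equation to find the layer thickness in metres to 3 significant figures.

Hypsometric equation: Δz = (R T̄/g) ln(P₁/P₂).
R T̄/g = 287 × 274 / 9.794 = 8029.2 m.
ln(612/245.8) = ln(2.4898) = 0.91220.
Δz = 8029.2 × 0.91220 = 7324.2 m.

Δz ≈ 7320 m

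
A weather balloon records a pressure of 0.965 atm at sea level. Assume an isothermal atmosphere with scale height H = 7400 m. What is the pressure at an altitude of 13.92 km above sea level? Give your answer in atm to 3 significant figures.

Barometric formula: P = P₀ exp(−z/H).
z/H = 13920/7400.0 = 1.8811; exp(−1.8811) = 0.15242.
P = 0.965 × 0.15242 = 0.14709 atm.

P ≈ 0.147 atm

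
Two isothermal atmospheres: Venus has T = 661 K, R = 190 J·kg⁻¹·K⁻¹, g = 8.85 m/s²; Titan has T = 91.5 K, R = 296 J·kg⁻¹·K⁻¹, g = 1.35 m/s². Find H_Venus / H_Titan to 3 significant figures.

H_Venus/H_Titan ≈ 0.707

H = RT/g for each body.
H_Venus = 190 × 661 / 8.85 = 14191 m.
H_Titan = 296 × 91.5 / 1.35 = 20062 m.
H_Venus/H_Titan = 14191/20062 = 0.70736.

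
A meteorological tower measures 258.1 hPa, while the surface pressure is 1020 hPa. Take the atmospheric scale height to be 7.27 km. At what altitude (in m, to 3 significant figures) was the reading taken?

z ≈ 9990 m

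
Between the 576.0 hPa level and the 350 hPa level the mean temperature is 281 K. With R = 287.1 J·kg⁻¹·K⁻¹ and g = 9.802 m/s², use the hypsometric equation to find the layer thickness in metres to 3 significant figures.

Δz ≈ 4100 m

Hypsometric equation: Δz = (R T̄/g) ln(P₁/P₂).
R T̄/g = 287.1 × 281 / 9.802 = 8230.5 m.
ln(576.0/350) = ln(1.6457) = 0.49817.
Δz = 8230.5 × 0.49817 = 4100.2 m.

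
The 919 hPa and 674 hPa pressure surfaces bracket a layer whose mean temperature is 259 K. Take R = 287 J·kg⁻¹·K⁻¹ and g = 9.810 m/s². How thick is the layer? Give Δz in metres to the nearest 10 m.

Δz ≈ 2350 m

Hypsometric equation: Δz = (R T̄/g) ln(P₁/P₂).
R T̄/g = 287 × 259 / 9.810 = 7577.3 m.
ln(919/674) = ln(1.3635) = 0.31005.
Δz = 7577.3 × 0.31005 = 2349.3 m.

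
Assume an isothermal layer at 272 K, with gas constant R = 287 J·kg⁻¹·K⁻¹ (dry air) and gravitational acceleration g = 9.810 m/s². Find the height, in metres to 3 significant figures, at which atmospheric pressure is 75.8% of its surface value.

Scale height: H = RT/g = 287 × 272 / 9.810 = 7957.6 m.
Set P/P₀ = exp(−z/H) = 0.758, so z = −H ln(0.758).
−ln(0.758) = 0.27707; z = 7957.6 × 0.27707 = 2204.8 m.

z ≈ 2200 m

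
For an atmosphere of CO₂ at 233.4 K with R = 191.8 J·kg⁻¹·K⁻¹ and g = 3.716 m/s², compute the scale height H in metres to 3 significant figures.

The scale height of an isothermal atmosphere is H = RT/g.
H = 191.8 × 233.4 / 3.716 = 44766/3.716 = 12047 m.

H ≈ 12000 m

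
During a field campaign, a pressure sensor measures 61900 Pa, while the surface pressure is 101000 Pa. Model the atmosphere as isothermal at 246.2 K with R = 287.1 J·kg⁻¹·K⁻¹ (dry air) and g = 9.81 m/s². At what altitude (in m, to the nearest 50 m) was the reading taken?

z ≈ 3550 m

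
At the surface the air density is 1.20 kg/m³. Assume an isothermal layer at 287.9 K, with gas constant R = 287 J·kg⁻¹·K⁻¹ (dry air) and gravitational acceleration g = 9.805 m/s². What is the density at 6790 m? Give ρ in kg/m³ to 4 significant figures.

ρ ≈ 0.5361 kg/m³

Scale height: H = RT/g = 287 × 287.9 / 9.805 = 8427.1 m.
In an isothermal atmosphere, density decays like pressure: ρ = ρ₀ exp(−z/H).
z/H = 6790.0/8427.1 = 0.80573; exp(−0.80573) = 0.44676.
ρ = 1.20 × 0.44676 = 0.53611 kg/m³.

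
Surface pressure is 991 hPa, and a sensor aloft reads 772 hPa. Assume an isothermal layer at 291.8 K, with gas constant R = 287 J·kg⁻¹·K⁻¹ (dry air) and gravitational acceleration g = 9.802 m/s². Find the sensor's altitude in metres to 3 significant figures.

Scale height: H = RT/g = 287 × 291.8 / 9.802 = 8543.8 m.
Invert the barometric formula: z = H ln(P₀/P).
P₀/P = 991/772 = 1.2837; ln(1.2837) = 0.24975.
z = 8543.8 × 0.24975 = 2133.8 m.

z ≈ 2130 m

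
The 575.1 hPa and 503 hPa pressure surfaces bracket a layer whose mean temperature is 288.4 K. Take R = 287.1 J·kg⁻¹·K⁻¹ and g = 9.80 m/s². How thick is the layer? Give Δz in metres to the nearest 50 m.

Δz ≈ 1150 m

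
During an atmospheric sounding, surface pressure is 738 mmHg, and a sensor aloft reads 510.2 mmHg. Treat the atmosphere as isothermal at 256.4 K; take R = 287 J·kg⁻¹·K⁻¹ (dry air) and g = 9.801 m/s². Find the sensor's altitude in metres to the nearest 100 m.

z ≈ 2800 m

Scale height: H = RT/g = 287 × 256.4 / 9.801 = 7508.1 m.
Invert the barometric formula: z = H ln(P₀/P).
P₀/P = 738/510.2 = 1.4465; ln(1.4465) = 0.36915.
z = 7508.1 × 0.36915 = 2771.6 m.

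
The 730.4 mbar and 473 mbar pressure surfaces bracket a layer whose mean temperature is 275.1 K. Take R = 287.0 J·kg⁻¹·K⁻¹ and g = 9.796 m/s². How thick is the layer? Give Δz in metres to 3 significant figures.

Hypsometric equation: Δz = (R T̄/g) ln(P₁/P₂).
R T̄/g = 287.0 × 275.1 / 9.796 = 8059.8 m.
ln(730.4/473) = ln(1.5442) = 0.43451.
Δz = 8059.8 × 0.43451 = 3502.1 m.

Δz ≈ 3500 m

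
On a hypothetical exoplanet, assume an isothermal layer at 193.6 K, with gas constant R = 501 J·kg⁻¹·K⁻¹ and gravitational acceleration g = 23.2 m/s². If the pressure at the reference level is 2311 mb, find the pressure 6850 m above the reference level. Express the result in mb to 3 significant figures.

Scale height: H = RT/g = 501 × 193.6 / 23.2 = 4180.8 m.
Barometric formula: P = P₀ exp(−z/H).
z/H = 6850.0/4180.8 = 1.6384; exp(−1.6384) = 0.19429.
P = 2311 × 0.19429 = 449.00 mb.

P ≈ 449 mb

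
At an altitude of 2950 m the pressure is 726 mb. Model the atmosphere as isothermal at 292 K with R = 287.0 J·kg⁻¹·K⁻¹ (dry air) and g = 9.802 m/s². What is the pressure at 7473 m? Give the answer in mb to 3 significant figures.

P ≈ 428 mb

Scale height: H = RT/g = 287.0 × 292 / 9.802 = 8549.7 m.
Between two levels, P₂ = P₁ exp(−Δz/H) with Δz = z₂ − z₁.
Δz = 7473.0 − 2950.0 = 4523.0 m; Δz/H = 4523.0/8549.7 = 0.52902.
P₂ = 726 × exp(−0.52902) = 726 × 0.58918 = 427.74 mb.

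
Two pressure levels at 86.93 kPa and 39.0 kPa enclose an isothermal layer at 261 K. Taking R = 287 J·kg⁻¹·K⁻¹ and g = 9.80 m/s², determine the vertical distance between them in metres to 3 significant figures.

Hypsometric equation: Δz = (R T̄/g) ln(P₁/P₂).
R T̄/g = 287 × 261 / 9.80 = 7643.6 m.
ln(86.93/39.0) = ln(2.2290) = 0.80155.
Δz = 7643.6 × 0.80155 = 6126.7 m.

Δz ≈ 6130 m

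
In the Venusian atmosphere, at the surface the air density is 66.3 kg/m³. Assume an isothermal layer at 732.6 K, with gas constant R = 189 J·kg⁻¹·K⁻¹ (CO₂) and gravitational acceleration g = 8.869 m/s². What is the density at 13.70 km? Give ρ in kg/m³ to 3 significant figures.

Scale height: H = RT/g = 189 × 732.6 / 8.869 = 15612 m.
In an isothermal atmosphere, density decays like pressure: ρ = ρ₀ exp(−z/H).
z/H = 13700/15612 = 0.87753; exp(−0.87753) = 0.41581.
ρ = 66.3 × 0.41581 = 27.568 kg/m³.

ρ ≈ 27.6 kg/m³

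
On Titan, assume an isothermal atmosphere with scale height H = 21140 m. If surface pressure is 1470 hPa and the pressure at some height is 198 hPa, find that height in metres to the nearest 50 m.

Invert the barometric formula: z = H ln(P₀/P).
P₀/P = 1470/198 = 7.4242; ln(7.4242) = 2.0047.
z = 21140 × 2.0047 = 42379 m.

z ≈ 42400 m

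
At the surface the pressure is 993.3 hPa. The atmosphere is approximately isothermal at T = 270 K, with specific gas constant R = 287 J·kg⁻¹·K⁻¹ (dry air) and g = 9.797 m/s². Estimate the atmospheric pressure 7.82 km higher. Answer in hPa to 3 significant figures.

Scale height: H = RT/g = 287 × 270 / 9.797 = 7909.6 m.
Barometric formula: P = P₀ exp(−z/H).
z/H = 7820.0/7909.6 = 0.98867; exp(−0.98867) = 0.37207.
P = 993.3 × 0.37207 = 369.58 hPa.

P ≈ 370 hPa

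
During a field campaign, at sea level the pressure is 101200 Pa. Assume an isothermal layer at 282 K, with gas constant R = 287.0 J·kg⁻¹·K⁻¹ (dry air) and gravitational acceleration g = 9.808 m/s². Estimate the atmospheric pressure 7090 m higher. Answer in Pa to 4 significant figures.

Scale height: H = RT/g = 287.0 × 282 / 9.808 = 8251.8 m.
Barometric formula: P = P₀ exp(−z/H).
z/H = 7090.0/8251.8 = 0.85921; exp(−0.85921) = 0.42350.
P = 101200 × 0.42350 = 42858 Pa.

P ≈ 42860 Pa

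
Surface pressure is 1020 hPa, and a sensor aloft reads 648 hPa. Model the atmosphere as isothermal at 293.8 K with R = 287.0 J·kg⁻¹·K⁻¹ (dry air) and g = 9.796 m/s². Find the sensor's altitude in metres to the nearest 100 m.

z ≈ 3900 m

Scale height: H = RT/g = 287.0 × 293.8 / 9.796 = 8607.7 m.
Invert the barometric formula: z = H ln(P₀/P).
P₀/P = 1020/648 = 1.5741; ln(1.5741) = 0.45368.
z = 8607.7 × 0.45368 = 3905.1 m.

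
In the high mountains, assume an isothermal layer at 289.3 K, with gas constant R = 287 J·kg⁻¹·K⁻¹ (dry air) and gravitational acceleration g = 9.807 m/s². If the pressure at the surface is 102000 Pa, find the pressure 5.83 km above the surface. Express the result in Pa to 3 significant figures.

P ≈ 51200 Pa

Scale height: H = RT/g = 287 × 289.3 / 9.807 = 8466.3 m.
Barometric formula: P = P₀ exp(−z/H).
z/H = 5830.0/8466.3 = 0.68861; exp(−0.68861) = 0.50227.
P = 102000 × 0.50227 = 51232 Pa.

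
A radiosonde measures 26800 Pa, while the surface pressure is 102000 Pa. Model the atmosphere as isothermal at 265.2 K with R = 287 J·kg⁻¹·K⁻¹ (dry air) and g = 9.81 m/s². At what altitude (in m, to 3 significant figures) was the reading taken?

z ≈ 10400 m

Scale height: H = RT/g = 287 × 265.2 / 9.81 = 7758.7 m.
Invert the barometric formula: z = H ln(P₀/P).
P₀/P = 102000/26800 = 3.8060; ln(3.8060) = 1.3366.
z = 7758.7 × 1.3366 = 10370 m.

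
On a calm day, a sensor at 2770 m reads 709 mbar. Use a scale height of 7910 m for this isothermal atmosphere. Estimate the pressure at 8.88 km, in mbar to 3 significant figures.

P ≈ 327 mbar

Between two levels, P₂ = P₁ exp(−Δz/H) with Δz = z₂ − z₁.
Δz = 8880.0 − 2770.0 = 6110.0 m; Δz/H = 6110.0/7910.0 = 0.77244.
P₂ = 709 × exp(−0.77244) = 709 × 0.46188 = 327.47 mbar.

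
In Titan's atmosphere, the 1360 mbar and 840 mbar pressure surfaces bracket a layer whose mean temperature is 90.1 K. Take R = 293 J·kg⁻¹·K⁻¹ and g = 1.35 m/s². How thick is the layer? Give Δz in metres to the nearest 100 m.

Hypsometric equation: Δz = (R T̄/g) ln(P₁/P₂).
R T̄/g = 293 × 90.1 / 1.35 = 19555 m.
ln(1360/840) = ln(1.6190) = 0.48181.
Δz = 19555 × 0.48181 = 9421.8 m.

Δz ≈ 9400 m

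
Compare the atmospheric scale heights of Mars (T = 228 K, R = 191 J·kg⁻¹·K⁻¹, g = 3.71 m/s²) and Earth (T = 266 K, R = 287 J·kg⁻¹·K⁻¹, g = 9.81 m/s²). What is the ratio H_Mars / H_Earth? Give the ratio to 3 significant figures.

H = RT/g for each body.
H_Mars = 191 × 228 / 3.71 = 11738 m.
H_Earth = 287 × 266 / 9.81 = 7782.1 m.
H_Mars/H_Earth = 11738/7782.1 = 1.5083.

H_Mars/H_Earth ≈ 1.51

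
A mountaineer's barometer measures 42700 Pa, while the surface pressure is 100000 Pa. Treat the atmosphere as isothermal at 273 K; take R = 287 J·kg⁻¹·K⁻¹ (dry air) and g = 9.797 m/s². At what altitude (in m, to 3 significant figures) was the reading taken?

z ≈ 6810 m

Scale height: H = RT/g = 287 × 273 / 9.797 = 7997.4 m.
Invert the barometric formula: z = H ln(P₀/P).
P₀/P = 100000/42700 = 2.3419; ln(2.3419) = 0.85096.
z = 7997.4 × 0.85096 = 6805.5 m.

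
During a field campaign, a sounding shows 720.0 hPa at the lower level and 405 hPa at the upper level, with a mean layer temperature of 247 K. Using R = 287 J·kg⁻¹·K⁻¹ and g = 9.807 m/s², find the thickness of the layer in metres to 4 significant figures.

Hypsometric equation: Δz = (R T̄/g) ln(P₁/P₂).
R T̄/g = 287 × 247 / 9.807 = 7228.4 m.
ln(720.0/405) = ln(1.7778) = 0.57538.
Δz = 7228.4 × 0.57538 = 4159.1 m.

Δz ≈ 4159 m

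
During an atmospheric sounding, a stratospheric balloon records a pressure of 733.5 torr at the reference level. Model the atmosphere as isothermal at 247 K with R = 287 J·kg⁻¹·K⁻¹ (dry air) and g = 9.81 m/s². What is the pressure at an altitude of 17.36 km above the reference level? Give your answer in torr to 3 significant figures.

P ≈ 66.4 torr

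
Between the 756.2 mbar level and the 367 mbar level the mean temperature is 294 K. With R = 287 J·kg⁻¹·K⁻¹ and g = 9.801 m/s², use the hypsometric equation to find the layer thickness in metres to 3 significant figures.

Δz ≈ 6220 m

Hypsometric equation: Δz = (R T̄/g) ln(P₁/P₂).
R T̄/g = 287 × 294 / 9.801 = 8609.1 m.
ln(756.2/367) = ln(2.0605) = 0.72295.
Δz = 8609.1 × 0.72295 = 6223.9 m.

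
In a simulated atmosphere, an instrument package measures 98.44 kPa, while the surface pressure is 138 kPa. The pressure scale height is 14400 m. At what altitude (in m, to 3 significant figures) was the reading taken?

Invert the barometric formula: z = H ln(P₀/P).
P₀/P = 138/98.44 = 1.4019; ln(1.4019) = 0.33783.
z = 14400 × 0.33783 = 4864.8 m.

z ≈ 4860 m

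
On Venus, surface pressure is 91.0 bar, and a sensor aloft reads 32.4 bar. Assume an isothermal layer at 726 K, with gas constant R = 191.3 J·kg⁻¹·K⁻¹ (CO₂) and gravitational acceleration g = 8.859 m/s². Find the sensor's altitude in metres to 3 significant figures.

z ≈ 16200 m

Scale height: H = RT/g = 191.3 × 726 / 8.859 = 15677 m.
Invert the barometric formula: z = H ln(P₀/P).
P₀/P = 91.0/32.4 = 2.8086; ln(2.8086) = 1.0327.
z = 15677 × 1.0327 = 16190 m.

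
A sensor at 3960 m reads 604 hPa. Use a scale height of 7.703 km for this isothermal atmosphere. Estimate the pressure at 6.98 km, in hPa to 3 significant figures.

Between two levels, P₂ = P₁ exp(−Δz/H) with Δz = z₂ − z₁.
Δz = 6980.0 − 3960.0 = 3020.0 m; Δz/H = 3020.0/7703.0 = 0.39206.
P₂ = 604 × exp(−0.39206) = 604 × 0.67566 = 408.10 hPa.

P ≈ 408 hPa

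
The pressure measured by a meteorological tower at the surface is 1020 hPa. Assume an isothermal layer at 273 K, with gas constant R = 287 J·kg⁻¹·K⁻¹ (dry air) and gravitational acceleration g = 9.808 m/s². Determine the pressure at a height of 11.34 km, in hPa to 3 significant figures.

Scale height: H = RT/g = 287 × 273 / 9.808 = 7988.5 m.
Barometric formula: P = P₀ exp(−z/H).
z/H = 11340/7988.5 = 1.4195; exp(−1.4195) = 0.24183.
P = 1020 × 0.24183 = 246.67 hPa.

P ≈ 247 hPa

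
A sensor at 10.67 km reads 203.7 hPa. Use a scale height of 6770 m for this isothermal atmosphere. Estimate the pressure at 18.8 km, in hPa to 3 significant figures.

P ≈ 61.3 hPa

Between two levels, P₂ = P₁ exp(−Δz/H) with Δz = z₂ − z₁.
Δz = 18800 − 10670 = 8130.0 m; Δz/H = 8130.0/6770.0 = 1.2009.
P₂ = 203.7 × exp(−1.2009) = 203.7 × 0.30092 = 61.297 hPa.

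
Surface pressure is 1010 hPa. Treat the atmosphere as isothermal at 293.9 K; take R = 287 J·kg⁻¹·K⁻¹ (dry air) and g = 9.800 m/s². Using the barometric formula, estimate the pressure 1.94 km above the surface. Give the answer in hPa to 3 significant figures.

Scale height: H = RT/g = 287 × 293.9 / 9.800 = 8607.1 m.
Barometric formula: P = P₀ exp(−z/H).
z/H = 1940.0/8607.1 = 0.22540; exp(−0.22540) = 0.79820.
P = 1010 × 0.79820 = 806.18 hPa.

P ≈ 806 hPa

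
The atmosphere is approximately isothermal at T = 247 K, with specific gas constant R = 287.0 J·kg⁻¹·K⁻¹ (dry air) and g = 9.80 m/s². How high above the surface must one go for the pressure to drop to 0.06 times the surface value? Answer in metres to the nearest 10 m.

Scale height: H = RT/g = 287.0 × 247 / 9.80 = 7233.6 m.
Set P/P₀ = exp(−z/H) = 0.06, so z = −H ln(0.06).
−ln(0.06) = 2.8134; z = 7233.6 × 2.8134 = 20351 m.

z ≈ 20350 m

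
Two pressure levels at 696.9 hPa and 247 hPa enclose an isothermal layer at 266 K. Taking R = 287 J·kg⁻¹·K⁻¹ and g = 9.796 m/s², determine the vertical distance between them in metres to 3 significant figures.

Hypsometric equation: Δz = (R T̄/g) ln(P₁/P₂).
R T̄/g = 287 × 266 / 9.796 = 7793.2 m.
ln(696.9/247) = ln(2.8215) = 1.0373.
Δz = 7793.2 × 1.0373 = 8083.9 m.

Δz ≈ 8080 m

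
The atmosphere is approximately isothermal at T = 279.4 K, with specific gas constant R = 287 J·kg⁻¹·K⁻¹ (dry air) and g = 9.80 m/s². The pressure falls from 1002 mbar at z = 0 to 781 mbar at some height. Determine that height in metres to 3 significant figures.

z ≈ 2040 m

Scale height: H = RT/g = 287 × 279.4 / 9.80 = 8182.4 m.
Invert the barometric formula: z = H ln(P₀/P).
P₀/P = 1002/781 = 1.2830; ln(1.2830) = 0.24920.
z = 8182.4 × 0.24920 = 2039.1 m.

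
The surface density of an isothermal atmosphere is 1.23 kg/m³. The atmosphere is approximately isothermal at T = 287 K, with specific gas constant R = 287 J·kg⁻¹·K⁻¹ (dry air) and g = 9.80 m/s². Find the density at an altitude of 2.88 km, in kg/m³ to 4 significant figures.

ρ ≈ 0.8732 kg/m³

Scale height: H = RT/g = 287 × 287 / 9.80 = 8405.0 m.
In an isothermal atmosphere, density decays like pressure: ρ = ρ₀ exp(−z/H).
z/H = 2880.0/8405.0 = 0.34265; exp(−0.34265) = 0.70989.
ρ = 1.23 × 0.70989 = 0.87316 kg/m³.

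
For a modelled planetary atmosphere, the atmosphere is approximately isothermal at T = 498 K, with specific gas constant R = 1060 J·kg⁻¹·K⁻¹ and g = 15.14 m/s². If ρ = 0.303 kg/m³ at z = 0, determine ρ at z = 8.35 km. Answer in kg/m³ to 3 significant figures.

Scale height: H = RT/g = 1060 × 498 / 15.14 = 34867 m.
In an isothermal atmosphere, density decays like pressure: ρ = ρ₀ exp(−z/H).
z/H = 8350.0/34867 = 0.23948; exp(−0.23948) = 0.78704.
ρ = 0.303 × 0.78704 = 0.23847 kg/m³.

ρ ≈ 0.238 kg/m³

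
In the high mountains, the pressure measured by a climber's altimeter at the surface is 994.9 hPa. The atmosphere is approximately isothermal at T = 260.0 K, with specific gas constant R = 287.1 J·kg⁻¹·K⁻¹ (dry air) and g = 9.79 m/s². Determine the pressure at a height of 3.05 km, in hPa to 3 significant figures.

P ≈ 667 hPa

Scale height: H = RT/g = 287.1 × 260.0 / 9.79 = 7624.7 m.
Barometric formula: P = P₀ exp(−z/H).
z/H = 3050.0/7624.7 = 0.40002; exp(−0.40002) = 0.67031.
P = 994.9 × 0.67031 = 666.89 hPa.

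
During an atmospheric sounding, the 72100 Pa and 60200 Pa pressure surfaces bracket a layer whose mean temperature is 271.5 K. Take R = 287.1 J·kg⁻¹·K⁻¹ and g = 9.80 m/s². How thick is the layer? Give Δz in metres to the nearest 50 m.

Δz ≈ 1450 m

Hypsometric equation: Δz = (R T̄/g) ln(P₁/P₂).
R T̄/g = 287.1 × 271.5 / 9.80 = 7953.8 m.
ln(72100/60200) = ln(1.1977) = 0.18040.
Δz = 7953.8 × 0.18040 = 1434.9 m.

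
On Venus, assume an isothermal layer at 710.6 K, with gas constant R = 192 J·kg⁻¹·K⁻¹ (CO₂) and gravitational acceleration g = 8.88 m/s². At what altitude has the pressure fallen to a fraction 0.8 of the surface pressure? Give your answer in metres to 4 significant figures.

Scale height: H = RT/g = 192 × 710.6 / 8.88 = 15364 m.
Set P/P₀ = exp(−z/H) = 0.8, so z = −H ln(0.8).
−ln(0.8) = 0.22314; z = 15364 × 0.22314 = 3428.3 m.

z ≈ 3428 m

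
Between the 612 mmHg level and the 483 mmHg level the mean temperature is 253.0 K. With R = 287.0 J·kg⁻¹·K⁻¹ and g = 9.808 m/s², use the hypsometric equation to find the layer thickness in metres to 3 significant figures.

Hypsometric equation: Δz = (R T̄/g) ln(P₁/P₂).
R T̄/g = 287.0 × 253.0 / 9.808 = 7403.2 m.
ln(612/483) = ln(1.2671) = 0.23673.
Δz = 7403.2 × 0.23673 = 1752.6 m.

Δz ≈ 1750 m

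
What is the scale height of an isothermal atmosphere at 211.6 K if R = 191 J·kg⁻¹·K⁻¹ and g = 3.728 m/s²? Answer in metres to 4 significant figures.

H ≈ 10840 m

The scale height of an isothermal atmosphere is H = RT/g.
H = 191 × 211.6 / 3.728 = 40416/3.728 = 10841 m.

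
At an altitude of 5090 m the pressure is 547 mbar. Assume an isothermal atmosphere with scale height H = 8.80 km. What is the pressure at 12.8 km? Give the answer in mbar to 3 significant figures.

Between two levels, P₂ = P₁ exp(−Δz/H) with Δz = z₂ − z₁.
Δz = 12800 − 5090.0 = 7710.0 m; Δz/H = 7710.0/8800.0 = 0.87614.
P₂ = 547 × exp(−0.87614) = 547 × 0.41639 = 227.77 mbar.

P ≈ 228 mbar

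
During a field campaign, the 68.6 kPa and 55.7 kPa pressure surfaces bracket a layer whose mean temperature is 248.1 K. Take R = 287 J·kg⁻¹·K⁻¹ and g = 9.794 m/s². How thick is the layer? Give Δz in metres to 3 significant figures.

Hypsometric equation: Δz = (R T̄/g) ln(P₁/P₂).
R T̄/g = 287 × 248.1 / 9.794 = 7270.2 m.
ln(68.6/55.7) = ln(1.2316) = 0.20831.
Δz = 7270.2 × 0.20831 = 1514.5 m.

Δz ≈ 1510 m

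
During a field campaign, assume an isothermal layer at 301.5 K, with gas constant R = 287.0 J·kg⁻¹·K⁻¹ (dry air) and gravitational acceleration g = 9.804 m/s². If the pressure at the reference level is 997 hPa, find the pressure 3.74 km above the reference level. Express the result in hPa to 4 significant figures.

Scale height: H = RT/g = 287.0 × 301.5 / 9.804 = 8826.0 m.
Barometric formula: P = P₀ exp(−z/H).
z/H = 3740.0/8826.0 = 0.42375; exp(−0.42375) = 0.65459.
P = 997 × 0.65459 = 652.63 hPa.

P ≈ 652.6 hPa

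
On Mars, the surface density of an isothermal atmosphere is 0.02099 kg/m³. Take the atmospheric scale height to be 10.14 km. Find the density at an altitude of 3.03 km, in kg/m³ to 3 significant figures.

In an isothermal atmosphere, density decays like pressure: ρ = ρ₀ exp(−z/H).
z/H = 3030.0/10140 = 0.29882; exp(−0.29882) = 0.74169.
ρ = 0.02099 × 0.74169 = 0.015568 kg/m³.

ρ ≈ 0.0156 kg/m³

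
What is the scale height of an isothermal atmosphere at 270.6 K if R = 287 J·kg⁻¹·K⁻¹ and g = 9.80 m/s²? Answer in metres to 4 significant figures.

H ≈ 7925 m

The scale height of an isothermal atmosphere is H = RT/g.
H = 287 × 270.6 / 9.80 = 77662/9.80 = 7924.7 m.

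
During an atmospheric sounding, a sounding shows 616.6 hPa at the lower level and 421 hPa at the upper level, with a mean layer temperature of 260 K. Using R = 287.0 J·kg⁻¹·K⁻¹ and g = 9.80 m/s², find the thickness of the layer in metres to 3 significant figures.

Hypsometric equation: Δz = (R T̄/g) ln(P₁/P₂).
R T̄/g = 287.0 × 260 / 9.80 = 7614.3 m.
ln(616.6/421) = ln(1.4646) = 0.38158.
Δz = 7614.3 × 0.38158 = 2905.5 m.

Δz ≈ 2910 m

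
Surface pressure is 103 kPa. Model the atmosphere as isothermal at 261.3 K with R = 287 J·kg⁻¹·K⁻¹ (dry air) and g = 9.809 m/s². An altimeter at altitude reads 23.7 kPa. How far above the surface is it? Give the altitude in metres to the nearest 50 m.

Scale height: H = RT/g = 287 × 261.3 / 9.809 = 7645.3 m.
Invert the barometric formula: z = H ln(P₀/P).
P₀/P = 103/23.7 = 4.3460; ln(4.3460) = 1.4693.
z = 7645.3 × 1.4693 = 11233 m.

z ≈ 11250 m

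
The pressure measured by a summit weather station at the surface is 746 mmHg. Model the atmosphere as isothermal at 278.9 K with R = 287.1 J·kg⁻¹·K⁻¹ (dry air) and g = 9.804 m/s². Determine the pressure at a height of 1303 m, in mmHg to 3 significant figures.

Scale height: H = RT/g = 287.1 × 278.9 / 9.804 = 8167.3 m.
Barometric formula: P = P₀ exp(−z/H).
z/H = 1303.0/8167.3 = 0.15954; exp(−0.15954) = 0.85254.
P = 746 × 0.85254 = 635.99 mmHg.

P ≈ 636 mmHg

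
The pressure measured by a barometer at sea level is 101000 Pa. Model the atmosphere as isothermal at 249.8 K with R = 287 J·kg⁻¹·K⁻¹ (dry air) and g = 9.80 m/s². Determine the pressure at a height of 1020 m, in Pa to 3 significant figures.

P ≈ 87900 Pa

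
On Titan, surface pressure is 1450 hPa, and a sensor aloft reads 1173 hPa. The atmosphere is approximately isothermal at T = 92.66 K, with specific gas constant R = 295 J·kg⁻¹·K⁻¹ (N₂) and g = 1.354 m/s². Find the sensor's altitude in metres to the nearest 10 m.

z ≈ 4280 m

Scale height: H = RT/g = 295 × 92.66 / 1.354 = 20188 m.
Invert the barometric formula: z = H ln(P₀/P).
P₀/P = 1450/1173 = 1.2361; ln(1.2361) = 0.21196.
z = 20188 × 0.21196 = 4279.0 m.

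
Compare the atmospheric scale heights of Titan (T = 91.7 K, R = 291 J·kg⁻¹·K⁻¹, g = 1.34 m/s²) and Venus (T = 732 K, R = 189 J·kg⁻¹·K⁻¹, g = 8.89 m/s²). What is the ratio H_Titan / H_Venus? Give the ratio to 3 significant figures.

H = RT/g for each body.
H_Titan = 291 × 91.7 / 1.34 = 19914 m.
H_Venus = 189 × 732 / 8.89 = 15562 m.
H_Titan/H_Venus = 19914/15562 = 1.2797.

H_Titan/H_Venus ≈ 1.28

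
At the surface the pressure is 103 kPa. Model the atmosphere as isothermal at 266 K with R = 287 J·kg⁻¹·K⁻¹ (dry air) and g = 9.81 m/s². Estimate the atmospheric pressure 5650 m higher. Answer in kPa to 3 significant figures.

P ≈ 49.8 kPa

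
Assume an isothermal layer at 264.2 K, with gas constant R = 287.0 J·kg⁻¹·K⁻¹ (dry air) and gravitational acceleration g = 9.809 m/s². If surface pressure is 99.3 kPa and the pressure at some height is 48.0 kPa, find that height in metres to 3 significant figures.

z ≈ 5620 m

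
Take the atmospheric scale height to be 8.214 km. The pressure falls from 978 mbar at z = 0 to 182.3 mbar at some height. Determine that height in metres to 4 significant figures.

z ≈ 13800 m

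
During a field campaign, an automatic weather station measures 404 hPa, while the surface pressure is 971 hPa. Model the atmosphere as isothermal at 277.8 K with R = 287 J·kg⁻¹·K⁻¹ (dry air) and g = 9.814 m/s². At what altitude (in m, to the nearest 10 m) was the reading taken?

z ≈ 7120 m

Scale height: H = RT/g = 287 × 277.8 / 9.814 = 8124.0 m.
Invert the barometric formula: z = H ln(P₀/P).
P₀/P = 971/404 = 2.4035; ln(2.4035) = 0.87693.
z = 8124.0 × 0.87693 = 7124.2 m.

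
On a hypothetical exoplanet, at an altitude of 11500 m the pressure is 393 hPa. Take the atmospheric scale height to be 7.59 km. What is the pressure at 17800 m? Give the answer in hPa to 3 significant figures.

Between two levels, P₂ = P₁ exp(−Δz/H) with Δz = z₂ − z₁.
Δz = 17800 − 11500 = 6300.0 m; Δz/H = 6300.0/7590.0 = 0.83004.
P₂ = 393 × exp(−0.83004) = 393 × 0.43603 = 171.36 hPa.

P ≈ 171 hPa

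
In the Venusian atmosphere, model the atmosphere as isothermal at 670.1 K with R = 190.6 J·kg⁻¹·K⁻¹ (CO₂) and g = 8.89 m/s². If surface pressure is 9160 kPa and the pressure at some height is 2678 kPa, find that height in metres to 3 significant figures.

Scale height: H = RT/g = 190.6 × 670.1 / 8.89 = 14367 m.
Invert the barometric formula: z = H ln(P₀/P).
P₀/P = 9160/2678 = 3.4205; ln(3.4205) = 1.2298.
z = 14367 × 1.2298 = 17669 m.

z ≈ 17700 m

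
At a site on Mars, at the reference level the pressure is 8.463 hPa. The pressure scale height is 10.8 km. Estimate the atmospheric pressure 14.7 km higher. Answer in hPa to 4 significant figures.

P ≈ 2.170 hPa

Barometric formula: P = P₀ exp(−z/H).
z/H = 14700/10800 = 1.3611; exp(−1.3611) = 0.25638.
P = 8.463 × 0.25638 = 2.1697 hPa.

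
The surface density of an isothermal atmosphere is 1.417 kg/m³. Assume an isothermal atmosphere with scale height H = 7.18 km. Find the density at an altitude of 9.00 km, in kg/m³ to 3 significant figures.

ρ ≈ 0.405 kg/m³

In an isothermal atmosphere, density decays like pressure: ρ = ρ₀ exp(−z/H).
z/H = 9000.0/7180.0 = 1.2535; exp(−1.2535) = 0.28550.
ρ = 1.417 × 0.28550 = 0.40455 kg/m³.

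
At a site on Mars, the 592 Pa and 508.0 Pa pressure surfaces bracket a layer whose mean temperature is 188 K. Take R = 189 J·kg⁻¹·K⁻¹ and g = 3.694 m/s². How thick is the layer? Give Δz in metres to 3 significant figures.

Δz ≈ 1470 m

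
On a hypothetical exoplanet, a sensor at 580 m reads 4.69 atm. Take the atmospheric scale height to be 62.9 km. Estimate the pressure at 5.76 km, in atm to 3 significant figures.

P ≈ 4.32 atm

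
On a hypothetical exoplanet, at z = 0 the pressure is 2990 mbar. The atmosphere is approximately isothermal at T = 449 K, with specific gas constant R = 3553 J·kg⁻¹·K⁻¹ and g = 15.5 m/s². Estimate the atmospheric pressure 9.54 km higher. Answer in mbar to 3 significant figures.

P ≈ 2730 mbar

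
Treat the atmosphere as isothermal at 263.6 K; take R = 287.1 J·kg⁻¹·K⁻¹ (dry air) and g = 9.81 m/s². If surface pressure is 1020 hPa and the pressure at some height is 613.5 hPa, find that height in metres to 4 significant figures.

z ≈ 3922 m

Scale height: H = RT/g = 287.1 × 263.6 / 9.81 = 7714.5 m.
Invert the barometric formula: z = H ln(P₀/P).
P₀/P = 1020/613.5 = 1.6626; ln(1.6626) = 0.50838.
z = 7714.5 × 0.50838 = 3921.9 m.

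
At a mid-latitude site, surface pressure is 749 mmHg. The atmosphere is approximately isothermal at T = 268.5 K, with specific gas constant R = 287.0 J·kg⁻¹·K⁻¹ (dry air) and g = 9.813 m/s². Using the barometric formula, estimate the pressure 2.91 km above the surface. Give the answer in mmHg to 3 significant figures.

P ≈ 517 mmHg

Scale height: H = RT/g = 287.0 × 268.5 / 9.813 = 7852.8 m.
Barometric formula: P = P₀ exp(−z/H).
z/H = 2910.0/7852.8 = 0.37057; exp(−0.37057) = 0.69034.
P = 749 × 0.69034 = 517.06 mmHg.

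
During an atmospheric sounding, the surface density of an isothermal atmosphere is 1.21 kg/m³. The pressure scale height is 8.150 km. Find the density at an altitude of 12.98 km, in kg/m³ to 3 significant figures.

ρ ≈ 0.246 kg/m³

In an isothermal atmosphere, density decays like pressure: ρ = ρ₀ exp(−z/H).
z/H = 12980/8150.0 = 1.5926; exp(−1.5926) = 0.20340.
ρ = 1.21 × 0.20340 = 0.24611 kg/m³.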